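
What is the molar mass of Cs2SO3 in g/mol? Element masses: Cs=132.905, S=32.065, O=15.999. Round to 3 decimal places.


M = sum(count * atomic_mass) over atoms.
M = 2*132.905 + 1*32.065 + 3*15.999
M = 265.81 + 32.065 + 47.997
M = 345.872 g/mol, rounded to 3 dp:

345.872 g/mol


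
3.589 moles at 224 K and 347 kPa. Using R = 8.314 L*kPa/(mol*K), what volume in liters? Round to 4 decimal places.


PV = nRT, solve for V = nRT / P.
nRT = 3.589 * 8.314 * 224 = 6683.9239
V = 6683.9239 / 347
V = 19.26202853 L, rounded to 4 dp:

19.2620 L


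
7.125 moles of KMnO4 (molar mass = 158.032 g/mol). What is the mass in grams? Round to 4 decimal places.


mass = n * M
mass = 7.125 * 158.032
mass = 1125.978 g, rounded to 4 dp:

1125.9780 g


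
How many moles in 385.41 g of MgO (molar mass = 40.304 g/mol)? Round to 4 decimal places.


n = mass / M
n = 385.41 / 40.304
n = 9.56257443 mol, rounded to 4 dp:

9.5626 mol


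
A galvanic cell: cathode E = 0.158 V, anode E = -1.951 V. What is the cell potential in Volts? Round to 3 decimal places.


Standard cell potential: E_cell = E_cathode - E_anode.
E_cell = 0.158 - (-1.951)
E_cell = 2.109 V, rounded to 3 dp:

2.109 V


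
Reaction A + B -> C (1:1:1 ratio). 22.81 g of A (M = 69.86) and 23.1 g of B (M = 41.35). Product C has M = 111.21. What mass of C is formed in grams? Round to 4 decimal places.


Find moles of each reactant; the smaller value is the limiting reagent in a 1:1:1 reaction, so moles_C equals moles of the limiter.
n_A = mass_A / M_A = 22.81 / 69.86 = 0.32651 mol
n_B = mass_B / M_B = 23.1 / 41.35 = 0.558646 mol
Limiting reagent: A (smaller), n_limiting = 0.32651 mol
mass_C = n_limiting * M_C = 0.32651 * 111.21
mass_C = 36.3111771 g, rounded to 4 dp:

36.3112 g


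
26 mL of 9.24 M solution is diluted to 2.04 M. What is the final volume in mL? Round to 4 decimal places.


Dilution: M1*V1 = M2*V2, solve for V2.
V2 = M1*V1 / M2
V2 = 9.24 * 26 / 2.04
V2 = 240.24 / 2.04
V2 = 117.76470588 mL, rounded to 4 dp:

117.7647 mL


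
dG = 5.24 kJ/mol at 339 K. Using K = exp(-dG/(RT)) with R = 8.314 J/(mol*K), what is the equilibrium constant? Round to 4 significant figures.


dG is in kJ/mol; multiply by 1000 to match R in J/(mol*K).
RT = 8.314 * 339 = 2818.446 J/mol
exponent = -dG*1000 / (RT) = -(5.24*1000) / 2818.446 = -1.85918056
K = exp(-1.85918056)
K = 0.15580025, rounded to 4 significant figures:

0.1558


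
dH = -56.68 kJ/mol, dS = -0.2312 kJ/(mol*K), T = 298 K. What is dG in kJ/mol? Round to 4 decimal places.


Gibbs: dG = dH - T*dS (consistent units, dS already in kJ/(mol*K)).
T*dS = 298 * -0.2312 = -68.8976
dG = -56.68 - (-68.8976)
dG = 12.2176 kJ/mol, rounded to 4 dp:

12.2176 kJ/mol


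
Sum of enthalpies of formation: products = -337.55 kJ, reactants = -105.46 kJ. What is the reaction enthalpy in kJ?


dH_rxn = sum(dH_f products) - sum(dH_f reactants)
dH_rxn = -337.55 - (-105.46)
dH_rxn = -232.09 kJ:

-232.09 kJ


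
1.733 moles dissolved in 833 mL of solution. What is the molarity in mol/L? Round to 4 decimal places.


Convert volume to liters: V_L = V_mL / 1000.
V_L = 833 / 1000 = 0.833 L
M = n / V_L = 1.733 / 0.833
M = 2.08043217 mol/L, rounded to 4 dp:

2.0804 mol/L


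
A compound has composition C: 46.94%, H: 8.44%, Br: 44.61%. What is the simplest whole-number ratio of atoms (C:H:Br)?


Assume 100 g of compound, divide each mass% by atomic mass to get moles, then normalize by the smallest to get a raw atom ratio.
Moles per 100 g: C: 46.94/12.011 = 3.9081, H: 8.44/1.008 = 8.373, Br: 44.61/79.904 = 0.5583
Raw ratio (divide by min = 0.5583): C: 7.0, H: 14.997, Br: 1.0
Multiply by 1 to clear fractions: C: 7.0 ~= 7, H: 14.997 ~= 15, Br: 1.0 ~= 1
Reduce by GCD to get the simplest whole-number ratio:

7:15:1


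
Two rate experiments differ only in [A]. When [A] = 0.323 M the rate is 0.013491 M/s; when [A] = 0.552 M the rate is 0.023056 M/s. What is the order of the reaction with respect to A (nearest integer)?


Rate is proportional to [A]^n, so rate2/rate1 = ([A]2/[A]1)^n. Take logs to solve for n.
rate2/rate1 = 0.023056 / 0.013491 = 1.709
[A]2/[A]1 = 0.552 / 0.323 = 1.709
n = ln(1.709) / ln(1.709) = 1.0
Nearest integer order:

1


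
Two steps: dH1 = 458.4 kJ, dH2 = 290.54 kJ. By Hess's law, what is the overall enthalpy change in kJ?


Hess's law: enthalpy is a state function, so add the step enthalpies.
dH_total = dH1 + dH2 = 458.4 + (290.54)
dH_total = 748.94 kJ:

748.94 kJ


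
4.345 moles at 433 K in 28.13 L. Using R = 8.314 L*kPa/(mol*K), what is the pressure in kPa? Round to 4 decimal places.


PV = nRT, solve for P = nRT / V.
nRT = 4.345 * 8.314 * 433 = 15641.8349
P = 15641.8349 / 28.13
P = 556.05527551 kPa, rounded to 4 dp:

556.0553 kPa


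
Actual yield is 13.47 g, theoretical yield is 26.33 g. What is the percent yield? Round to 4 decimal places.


% yield = 100 * actual / theoretical
% yield = 100 * 13.47 / 26.33
% yield = 51.15837448 %, rounded to 4 dp:

51.1584 %


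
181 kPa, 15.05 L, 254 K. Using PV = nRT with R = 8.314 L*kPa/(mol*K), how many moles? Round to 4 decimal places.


PV = nRT, solve for n = PV / (RT).
PV = 181 * 15.05 = 2724.05
RT = 8.314 * 254 = 2111.756
n = 2724.05 / 2111.756
n = 1.28994543 mol, rounded to 4 dp:

1.2899 mol


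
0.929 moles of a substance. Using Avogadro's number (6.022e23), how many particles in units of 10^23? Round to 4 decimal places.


N = n * NA, then divide by 1e23 for the requested units.
N / 1e23 = n * 6.022
N / 1e23 = 0.929 * 6.022
N / 1e23 = 5.594438, rounded to 4 dp:

5.5944


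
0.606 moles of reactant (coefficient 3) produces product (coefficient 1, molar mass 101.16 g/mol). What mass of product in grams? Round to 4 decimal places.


Use the coefficient ratio to convert reactant moles to product moles, then multiply by the product's molar mass.
moles_P = moles_R * (coeff_P / coeff_R) = 0.606 * (1/3) = 0.202
mass_P = moles_P * M_P = 0.202 * 101.16
mass_P = 20.43432 g, rounded to 4 dp:

20.4343 g


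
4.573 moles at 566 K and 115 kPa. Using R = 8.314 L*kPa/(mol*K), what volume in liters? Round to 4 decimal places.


PV = nRT, solve for V = nRT / P.
nRT = 4.573 * 8.314 * 566 = 21519.2759
V = 21519.2759 / 115
V = 187.12413826 L, rounded to 4 dp:

187.1241 L


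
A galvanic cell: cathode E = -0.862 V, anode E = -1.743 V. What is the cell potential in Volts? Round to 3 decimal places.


Standard cell potential: E_cell = E_cathode - E_anode.
E_cell = -0.862 - (-1.743)
E_cell = 0.881 V, rounded to 3 dp:

0.881 V


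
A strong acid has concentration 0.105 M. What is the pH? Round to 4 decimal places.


A strong acid dissociates completely, so [H+] equals the given concentration.
pH = -log10([H+]) = -log10(0.105)
pH = 0.9788107, rounded to 4 dp:

0.9788


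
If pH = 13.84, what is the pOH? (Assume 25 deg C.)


At 25 deg C, pH + pOH = 14.
pOH = 14 - pH = 14 - 13.84
pOH = 0.16:

0.16


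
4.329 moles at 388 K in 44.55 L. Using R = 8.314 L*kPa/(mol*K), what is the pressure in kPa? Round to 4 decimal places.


PV = nRT, solve for P = nRT / V.
nRT = 4.329 * 8.314 * 388 = 13964.6267
P = 13964.6267 / 44.55
P = 313.45963412 kPa, rounded to 4 dp:

313.4596 kPa


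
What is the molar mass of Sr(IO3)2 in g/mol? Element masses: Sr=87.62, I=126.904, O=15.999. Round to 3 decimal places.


M = sum(count * atomic_mass) over atoms.
M = 1*87.62 + 2*126.904 + 6*15.999
M = 87.62 + 253.808 + 95.994
M = 437.422 g/mol, rounded to 3 dp:

437.422 g/mol


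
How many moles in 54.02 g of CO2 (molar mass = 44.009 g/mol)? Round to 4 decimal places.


n = mass / M
n = 54.02 / 44.009
n = 1.2274762 mol, rounded to 4 dp:

1.2275 mol


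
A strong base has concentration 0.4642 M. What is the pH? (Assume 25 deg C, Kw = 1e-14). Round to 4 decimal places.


A strong base dissociates completely, so [OH-] equals the given concentration.
pOH = -log10([OH-]) = -log10(0.4642) = 0.333295
pH = 14 - pOH = 14 - 0.333295
pH = 13.666705, rounded to 4 dp:

13.6667


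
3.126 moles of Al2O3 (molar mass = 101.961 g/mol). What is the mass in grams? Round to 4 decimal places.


mass = n * M
mass = 3.126 * 101.961
mass = 318.730086 g, rounded to 4 dp:

318.7301 g


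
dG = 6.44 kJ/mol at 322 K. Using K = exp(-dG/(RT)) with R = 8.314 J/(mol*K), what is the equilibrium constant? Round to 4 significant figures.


dG is in kJ/mol; multiply by 1000 to match R in J/(mol*K).
RT = 8.314 * 322 = 2677.108 J/mol
exponent = -dG*1000 / (RT) = -(6.44*1000) / 2677.108 = -2.40558095
K = exp(-2.40558095)
K = 0.090213071, rounded to 4 significant figures:

0.09021


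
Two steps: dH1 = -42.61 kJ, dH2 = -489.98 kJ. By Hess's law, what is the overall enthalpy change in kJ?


Hess's law: enthalpy is a state function, so add the step enthalpies.
dH_total = dH1 + dH2 = -42.61 + (-489.98)
dH_total = -532.59 kJ:

-532.59 kJ


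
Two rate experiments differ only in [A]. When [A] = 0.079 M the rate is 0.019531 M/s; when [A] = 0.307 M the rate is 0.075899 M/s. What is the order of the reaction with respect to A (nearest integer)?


Rate is proportional to [A]^n, so rate2/rate1 = ([A]2/[A]1)^n. Take logs to solve for n.
rate2/rate1 = 0.075899 / 0.019531 = 3.8861
[A]2/[A]1 = 0.307 / 0.079 = 3.8861
n = ln(3.8861) / ln(3.8861) = 1.0
Nearest integer order:

1


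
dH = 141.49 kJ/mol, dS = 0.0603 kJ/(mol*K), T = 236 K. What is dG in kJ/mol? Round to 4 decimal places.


Gibbs: dG = dH - T*dS (consistent units, dS already in kJ/(mol*K)).
T*dS = 236 * 0.0603 = 14.2308
dG = 141.49 - (14.2308)
dG = 127.2592 kJ/mol, rounded to 4 dp:

127.2592 kJ/mol


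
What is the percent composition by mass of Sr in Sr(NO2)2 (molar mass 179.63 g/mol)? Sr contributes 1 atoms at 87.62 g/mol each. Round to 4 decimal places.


pct = 100 * (n_elem * M_elem) / M_total
mass_contribution = 1 * 87.62 = 87.62 g/mol
pct = 100 * 87.62 / 179.63
pct = 48.77804376 %, rounded to 4 dp:

48.7780 %


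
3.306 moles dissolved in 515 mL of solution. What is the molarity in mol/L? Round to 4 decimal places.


Convert volume to liters: V_L = V_mL / 1000.
V_L = 515 / 1000 = 0.515 L
M = n / V_L = 3.306 / 0.515
M = 6.41941748 mol/L, rounded to 4 dp:

6.4194 mol/L


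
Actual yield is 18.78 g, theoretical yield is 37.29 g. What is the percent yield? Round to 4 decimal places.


% yield = 100 * actual / theoretical
% yield = 100 * 18.78 / 37.29
% yield = 50.36202735 %, rounded to 4 dp:

50.3620 %


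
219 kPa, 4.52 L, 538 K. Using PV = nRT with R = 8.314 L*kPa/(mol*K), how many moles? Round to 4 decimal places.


PV = nRT, solve for n = PV / (RT).
PV = 219 * 4.52 = 989.88
RT = 8.314 * 538 = 4472.932
n = 989.88 / 4472.932
n = 0.2213045 mol, rounded to 4 dp:

0.2213 mol


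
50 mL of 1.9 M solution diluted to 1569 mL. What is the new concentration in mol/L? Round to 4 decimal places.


Dilution: M1*V1 = M2*V2, solve for M2.
M2 = M1*V1 / V2
M2 = 1.9 * 50 / 1569
M2 = 95.0 / 1569
M2 = 0.06054812 mol/L, rounded to 4 dp:

0.0605 mol/L


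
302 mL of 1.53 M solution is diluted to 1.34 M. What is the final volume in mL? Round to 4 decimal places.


Dilution: M1*V1 = M2*V2, solve for V2.
V2 = M1*V1 / M2
V2 = 1.53 * 302 / 1.34
V2 = 462.06 / 1.34
V2 = 344.82089552 mL, rounded to 4 dp:

344.8209 mL


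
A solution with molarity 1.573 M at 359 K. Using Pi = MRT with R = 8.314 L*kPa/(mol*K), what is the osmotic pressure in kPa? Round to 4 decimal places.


Osmotic pressure (van't Hoff): Pi = M*R*T.
RT = 8.314 * 359 = 2984.726
Pi = 1.573 * 2984.726
Pi = 4694.973998 kPa, rounded to 4 dp:

4694.9740 kPa


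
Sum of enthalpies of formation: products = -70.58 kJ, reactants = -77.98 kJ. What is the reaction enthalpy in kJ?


dH_rxn = sum(dH_f products) - sum(dH_f reactants)
dH_rxn = -70.58 - (-77.98)
dH_rxn = 7.4 kJ:

7.40 kJ


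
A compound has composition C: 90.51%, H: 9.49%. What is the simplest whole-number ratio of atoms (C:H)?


Assume 100 g of compound, divide each mass% by atomic mass to get moles, then normalize by the smallest to get a raw atom ratio.
Moles per 100 g: C: 90.51/12.011 = 7.5356, H: 9.49/1.008 = 9.4147
Raw ratio (divide by min = 7.5356): C: 1.0, H: 1.249
Multiply by 4 to clear fractions: C: 4.0 ~= 4, H: 4.997 ~= 5
Reduce by GCD to get the simplest whole-number ratio:

4:5


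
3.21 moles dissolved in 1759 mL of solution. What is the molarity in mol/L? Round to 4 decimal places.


Convert volume to liters: V_L = V_mL / 1000.
V_L = 1759 / 1000 = 1.759 L
M = n / V_L = 3.21 / 1.759
M = 1.82490051 mol/L, rounded to 4 dp:

1.8249 mol/L


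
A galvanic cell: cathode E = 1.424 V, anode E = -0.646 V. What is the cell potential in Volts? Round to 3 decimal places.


Standard cell potential: E_cell = E_cathode - E_anode.
E_cell = 1.424 - (-0.646)
E_cell = 2.07 V, rounded to 3 dp:

2.070 V


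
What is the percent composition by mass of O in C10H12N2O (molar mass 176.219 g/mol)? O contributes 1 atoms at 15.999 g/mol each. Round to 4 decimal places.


pct = 100 * (n_elem * M_elem) / M_total
mass_contribution = 1 * 15.999 = 15.999 g/mol
pct = 100 * 15.999 / 176.219
pct = 9.07904369 %, rounded to 4 dp:

9.0790 %


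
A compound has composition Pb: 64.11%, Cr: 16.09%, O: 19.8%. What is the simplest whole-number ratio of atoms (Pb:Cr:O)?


Assume 100 g of compound, divide each mass% by atomic mass to get moles, then normalize by the smallest to get a raw atom ratio.
Moles per 100 g: Pb: 64.11/207.2 = 0.3094, Cr: 16.09/51.996 = 0.3094, O: 19.8/15.999 = 1.2376
Raw ratio (divide by min = 0.3094): Pb: 1.0, Cr: 1.0, O: 4.0
Multiply by 1 to clear fractions: Pb: 1.0 ~= 1, Cr: 1.0 ~= 1, O: 4.0 ~= 4
Reduce by GCD to get the simplest whole-number ratio:

1:1:4


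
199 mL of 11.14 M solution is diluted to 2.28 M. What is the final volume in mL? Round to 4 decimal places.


Dilution: M1*V1 = M2*V2, solve for V2.
V2 = M1*V1 / M2
V2 = 11.14 * 199 / 2.28
V2 = 2216.86 / 2.28
V2 = 972.30701754 mL, rounded to 4 dp:

972.3070 mL


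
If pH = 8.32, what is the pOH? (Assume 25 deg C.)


At 25 deg C, pH + pOH = 14.
pOH = 14 - pH = 14 - 8.32
pOH = 5.68:

5.68


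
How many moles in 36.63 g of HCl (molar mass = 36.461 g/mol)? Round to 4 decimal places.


n = mass / M
n = 36.63 / 36.461
n = 1.00463509 mol, rounded to 4 dp:

1.0046 mol


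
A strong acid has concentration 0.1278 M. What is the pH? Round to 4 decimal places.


A strong acid dissociates completely, so [H+] equals the given concentration.
pH = -log10([H+]) = -log10(0.1278)
pH = 0.89346915, rounded to 4 dp:

0.8935


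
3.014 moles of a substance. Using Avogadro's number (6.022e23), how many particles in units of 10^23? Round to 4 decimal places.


N = n * NA, then divide by 1e23 for the requested units.
N / 1e23 = n * 6.022
N / 1e23 = 3.014 * 6.022
N / 1e23 = 18.150308, rounded to 4 dp:

18.1503


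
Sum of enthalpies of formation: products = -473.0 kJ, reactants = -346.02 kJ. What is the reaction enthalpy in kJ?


dH_rxn = sum(dH_f products) - sum(dH_f reactants)
dH_rxn = -473.0 - (-346.02)
dH_rxn = -126.98 kJ:

-126.98 kJ


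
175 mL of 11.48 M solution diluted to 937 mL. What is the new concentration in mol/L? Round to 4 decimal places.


Dilution: M1*V1 = M2*V2, solve for M2.
M2 = M1*V1 / V2
M2 = 11.48 * 175 / 937
M2 = 2009.0 / 937
M2 = 2.14407684 mol/L, rounded to 4 dp:

2.1441 mol/L


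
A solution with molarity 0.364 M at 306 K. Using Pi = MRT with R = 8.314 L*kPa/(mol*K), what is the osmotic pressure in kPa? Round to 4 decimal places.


Osmotic pressure (van't Hoff): Pi = M*R*T.
RT = 8.314 * 306 = 2544.084
Pi = 0.364 * 2544.084
Pi = 926.046576 kPa, rounded to 4 dp:

926.0466 kPa


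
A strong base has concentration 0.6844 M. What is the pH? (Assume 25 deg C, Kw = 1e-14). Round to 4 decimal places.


A strong base dissociates completely, so [OH-] equals the given concentration.
pOH = -log10([OH-]) = -log10(0.6844) = 0.16469
pH = 14 - pOH = 14 - 0.16469
pH = 13.83531, rounded to 4 dp:

13.8353


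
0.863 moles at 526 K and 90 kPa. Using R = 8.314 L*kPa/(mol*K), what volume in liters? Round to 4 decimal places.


PV = nRT, solve for V = nRT / P.
nRT = 0.863 * 8.314 * 526 = 3774.0405
V = 3774.0405 / 90
V = 41.93378333 L, rounded to 4 dp:

41.9338 L


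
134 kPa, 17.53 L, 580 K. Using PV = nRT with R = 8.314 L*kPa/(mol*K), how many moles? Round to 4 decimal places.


PV = nRT, solve for n = PV / (RT).
PV = 134 * 17.53 = 2349.02
RT = 8.314 * 580 = 4822.12
n = 2349.02 / 4822.12
n = 0.48713429 mol, rounded to 4 dp:

0.4871 mol


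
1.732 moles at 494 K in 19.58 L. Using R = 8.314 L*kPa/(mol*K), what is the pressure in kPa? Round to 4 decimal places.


PV = nRT, solve for P = nRT / V.
nRT = 1.732 * 8.314 * 494 = 7113.5249
P = 7113.5249 / 19.58
P = 363.30566394 kPa, rounded to 4 dp:

363.3057 kPa


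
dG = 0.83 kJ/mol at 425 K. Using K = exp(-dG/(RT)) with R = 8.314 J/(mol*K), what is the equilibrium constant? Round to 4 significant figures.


dG is in kJ/mol; multiply by 1000 to match R in J/(mol*K).
RT = 8.314 * 425 = 3533.45 J/mol
exponent = -dG*1000 / (RT) = -(0.83*1000) / 3533.45 = -0.2348979
K = exp(-0.2348979)
K = 0.79065157, rounded to 4 significant figures:

0.7907


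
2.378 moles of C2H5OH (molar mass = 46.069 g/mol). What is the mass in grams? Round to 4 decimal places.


mass = n * M
mass = 2.378 * 46.069
mass = 109.552082 g, rounded to 4 dp:

109.5521 g


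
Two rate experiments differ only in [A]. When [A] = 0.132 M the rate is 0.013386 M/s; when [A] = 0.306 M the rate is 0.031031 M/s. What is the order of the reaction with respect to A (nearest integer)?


Rate is proportional to [A]^n, so rate2/rate1 = ([A]2/[A]1)^n. Take logs to solve for n.
rate2/rate1 = 0.031031 / 0.013386 = 2.3182
[A]2/[A]1 = 0.306 / 0.132 = 2.3182
n = ln(2.3182) / ln(2.3182) = 1.0
Nearest integer order:

1


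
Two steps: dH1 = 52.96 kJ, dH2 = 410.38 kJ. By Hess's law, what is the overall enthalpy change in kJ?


Hess's law: enthalpy is a state function, so add the step enthalpies.
dH_total = dH1 + dH2 = 52.96 + (410.38)
dH_total = 463.34 kJ:

463.34 kJ


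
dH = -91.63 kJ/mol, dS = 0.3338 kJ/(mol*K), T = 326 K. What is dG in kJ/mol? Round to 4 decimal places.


Gibbs: dG = dH - T*dS (consistent units, dS already in kJ/(mol*K)).
T*dS = 326 * 0.3338 = 108.8188
dG = -91.63 - (108.8188)
dG = -200.4488 kJ/mol, rounded to 4 dp:

-200.4488 kJ/mol


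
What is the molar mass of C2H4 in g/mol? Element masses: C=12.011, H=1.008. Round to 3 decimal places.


M = sum(count * atomic_mass) over atoms.
M = 2*12.011 + 4*1.008
M = 24.022 + 4.032
M = 28.054 g/mol, rounded to 3 dp:

28.054 g/mol


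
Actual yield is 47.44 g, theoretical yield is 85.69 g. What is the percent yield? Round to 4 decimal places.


% yield = 100 * actual / theoretical
% yield = 100 * 47.44 / 85.69
% yield = 55.36235267 %, rounded to 4 dp:

55.3624 %


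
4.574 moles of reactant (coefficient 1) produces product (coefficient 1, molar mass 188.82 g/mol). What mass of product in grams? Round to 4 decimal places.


Use the coefficient ratio to convert reactant moles to product moles, then multiply by the product's molar mass.
moles_P = moles_R * (coeff_P / coeff_R) = 4.574 * (1/1) = 4.574
mass_P = moles_P * M_P = 4.574 * 188.82
mass_P = 863.66268 g, rounded to 4 dp:

863.6627 g


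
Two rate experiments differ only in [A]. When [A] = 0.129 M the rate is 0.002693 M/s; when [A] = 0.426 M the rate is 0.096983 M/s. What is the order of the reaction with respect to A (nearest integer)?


Rate is proportional to [A]^n, so rate2/rate1 = ([A]2/[A]1)^n. Take logs to solve for n.
rate2/rate1 = 0.096983 / 0.002693 = 36.013
[A]2/[A]1 = 0.426 / 0.129 = 3.3023
n = ln(36.013) / ln(3.3023) = 3.0
Nearest integer order:

3


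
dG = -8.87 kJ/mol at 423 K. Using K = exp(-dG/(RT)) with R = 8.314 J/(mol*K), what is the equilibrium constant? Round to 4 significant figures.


dG is in kJ/mol; multiply by 1000 to match R in J/(mol*K).
RT = 8.314 * 423 = 3516.822 J/mol
exponent = -dG*1000 / (RT) = -(-8.87*1000) / 3516.822 = 2.52216348
K = exp(2.52216348)
K = 12.455515, rounded to 4 significant figures:

12.46


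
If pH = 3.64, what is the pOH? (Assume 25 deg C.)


At 25 deg C, pH + pOH = 14.
pOH = 14 - pH = 14 - 3.64
pOH = 10.36:

10.36


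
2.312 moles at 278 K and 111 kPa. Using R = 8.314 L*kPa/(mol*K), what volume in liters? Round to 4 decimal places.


PV = nRT, solve for V = nRT / P.
nRT = 2.312 * 8.314 * 278 = 5343.7071
V = 5343.7071 / 111
V = 48.14150541 L, rounded to 4 dp:

48.1415 L


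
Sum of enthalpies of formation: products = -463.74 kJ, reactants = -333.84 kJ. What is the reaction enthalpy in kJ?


dH_rxn = sum(dH_f products) - sum(dH_f reactants)
dH_rxn = -463.74 - (-333.84)
dH_rxn = -129.9 kJ:

-129.90 kJ


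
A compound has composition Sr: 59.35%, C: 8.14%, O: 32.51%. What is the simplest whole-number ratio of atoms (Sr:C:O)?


Assume 100 g of compound, divide each mass% by atomic mass to get moles, then normalize by the smallest to get a raw atom ratio.
Moles per 100 g: Sr: 59.35/87.62 = 0.6774, C: 8.14/12.011 = 0.6777, O: 32.51/15.999 = 2.032
Raw ratio (divide by min = 0.6774): Sr: 1.0, C: 1.001, O: 3.0
Multiply by 1 to clear fractions: Sr: 1.0 ~= 1, C: 1.001 ~= 1, O: 3.0 ~= 3
Reduce by GCD to get the simplest whole-number ratio:

1:1:3


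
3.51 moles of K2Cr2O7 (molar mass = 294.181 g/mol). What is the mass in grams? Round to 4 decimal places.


mass = n * M
mass = 3.51 * 294.181
mass = 1032.57531 g, rounded to 4 dp:

1032.5753 g


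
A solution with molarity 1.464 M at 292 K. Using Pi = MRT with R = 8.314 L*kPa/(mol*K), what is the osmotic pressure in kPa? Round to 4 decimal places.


Osmotic pressure (van't Hoff): Pi = M*R*T.
RT = 8.314 * 292 = 2427.688
Pi = 1.464 * 2427.688
Pi = 3554.135232 kPa, rounded to 4 dp:

3554.1352 kPa


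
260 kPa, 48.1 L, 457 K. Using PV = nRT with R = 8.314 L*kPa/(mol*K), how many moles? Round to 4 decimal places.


PV = nRT, solve for n = PV / (RT).
PV = 260 * 48.1 = 12506.0
RT = 8.314 * 457 = 3799.498
n = 12506.0 / 3799.498
n = 3.29148745 mol, rounded to 4 dp:

3.2915 mol


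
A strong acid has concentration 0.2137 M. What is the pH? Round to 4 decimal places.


A strong acid dissociates completely, so [H+] equals the given concentration.
pH = -log10([H+]) = -log10(0.2137)
pH = 0.67019548, rounded to 4 dp:

0.6702


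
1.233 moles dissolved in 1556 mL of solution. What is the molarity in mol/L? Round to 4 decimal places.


Convert volume to liters: V_L = V_mL / 1000.
V_L = 1556 / 1000 = 1.556 L
M = n / V_L = 1.233 / 1.556
M = 0.79241645 mol/L, rounded to 4 dp:

0.7924 mol/L


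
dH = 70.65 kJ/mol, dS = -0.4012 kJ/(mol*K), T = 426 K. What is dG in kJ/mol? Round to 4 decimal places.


Gibbs: dG = dH - T*dS (consistent units, dS already in kJ/(mol*K)).
T*dS = 426 * -0.4012 = -170.9112
dG = 70.65 - (-170.9112)
dG = 241.5612 kJ/mol, rounded to 4 dp:

241.5612 kJ/mol


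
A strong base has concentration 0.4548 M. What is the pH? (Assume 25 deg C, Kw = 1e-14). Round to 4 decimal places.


A strong base dissociates completely, so [OH-] equals the given concentration.
pOH = -log10([OH-]) = -log10(0.4548) = 0.34218
pH = 14 - pOH = 14 - 0.34218
pH = 13.65782, rounded to 4 dp:

13.6578


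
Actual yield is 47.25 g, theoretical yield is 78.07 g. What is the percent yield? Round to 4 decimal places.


% yield = 100 * actual / theoretical
% yield = 100 * 47.25 / 78.07
% yield = 60.52260792 %, rounded to 4 dp:

60.5226 %


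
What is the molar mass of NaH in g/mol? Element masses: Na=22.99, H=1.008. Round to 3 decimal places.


M = sum(count * atomic_mass) over atoms.
M = 1*22.99 + 1*1.008
M = 22.99 + 1.008
M = 23.998 g/mol, rounded to 3 dp:

23.998 g/mol


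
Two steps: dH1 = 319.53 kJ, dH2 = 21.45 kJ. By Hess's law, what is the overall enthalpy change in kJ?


Hess's law: enthalpy is a state function, so add the step enthalpies.
dH_total = dH1 + dH2 = 319.53 + (21.45)
dH_total = 340.98 kJ:

340.98 kJ


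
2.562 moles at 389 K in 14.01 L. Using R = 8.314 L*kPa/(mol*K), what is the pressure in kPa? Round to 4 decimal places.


PV = nRT, solve for P = nRT / V.
nRT = 2.562 * 8.314 * 389 = 8285.8821
P = 8285.8821 / 14.01
P = 591.42627409 kPa, rounded to 4 dp:

591.4263 kPa


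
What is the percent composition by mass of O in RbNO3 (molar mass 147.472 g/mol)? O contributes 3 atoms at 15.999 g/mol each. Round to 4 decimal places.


pct = 100 * (n_elem * M_elem) / M_total
mass_contribution = 3 * 15.999 = 47.997 g/mol
pct = 100 * 47.997 / 147.472
pct = 32.5465173 %, rounded to 4 dp:

32.5465 %


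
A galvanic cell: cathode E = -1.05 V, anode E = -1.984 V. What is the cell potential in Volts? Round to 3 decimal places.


Standard cell potential: E_cell = E_cathode - E_anode.
E_cell = -1.05 - (-1.984)
E_cell = 0.934 V, rounded to 3 dp:

0.934 V


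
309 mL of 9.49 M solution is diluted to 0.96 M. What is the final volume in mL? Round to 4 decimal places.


Dilution: M1*V1 = M2*V2, solve for V2.
V2 = M1*V1 / M2
V2 = 9.49 * 309 / 0.96
V2 = 2932.41 / 0.96
V2 = 3054.59375 mL, rounded to 4 dp:

3054.5938 mL


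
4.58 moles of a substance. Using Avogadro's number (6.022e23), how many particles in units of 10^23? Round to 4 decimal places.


N = n * NA, then divide by 1e23 for the requested units.
N / 1e23 = n * 6.022
N / 1e23 = 4.58 * 6.022
N / 1e23 = 27.58076, rounded to 4 dp:

27.5808


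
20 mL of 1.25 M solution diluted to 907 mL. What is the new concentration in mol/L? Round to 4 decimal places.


Dilution: M1*V1 = M2*V2, solve for M2.
M2 = M1*V1 / V2
M2 = 1.25 * 20 / 907
M2 = 25.0 / 907
M2 = 0.0275634 mol/L, rounded to 4 dp:

0.0276 mol/L


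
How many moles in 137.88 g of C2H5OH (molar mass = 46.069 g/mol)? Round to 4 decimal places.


n = mass / M
n = 137.88 / 46.069
n = 2.99290195 mol, rounded to 4 dp:

2.9929 mol


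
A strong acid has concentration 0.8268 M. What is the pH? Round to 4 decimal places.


A strong acid dissociates completely, so [H+] equals the given concentration.
pH = -log10([H+]) = -log10(0.8268)
pH = 0.08259953, rounded to 4 dp:

0.0826


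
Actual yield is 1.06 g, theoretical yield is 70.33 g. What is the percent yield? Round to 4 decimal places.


% yield = 100 * actual / theoretical
% yield = 100 * 1.06 / 70.33
% yield = 1.50718044 %, rounded to 4 dp:

1.5072 %


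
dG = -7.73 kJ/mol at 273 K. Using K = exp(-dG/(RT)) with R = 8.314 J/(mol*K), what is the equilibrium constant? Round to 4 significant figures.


dG is in kJ/mol; multiply by 1000 to match R in J/(mol*K).
RT = 8.314 * 273 = 2269.722 J/mol
exponent = -dG*1000 / (RT) = -(-7.73*1000) / 2269.722 = 3.40570343
K = exp(3.40570343)
K = 30.135486, rounded to 4 significant figures:

30.14


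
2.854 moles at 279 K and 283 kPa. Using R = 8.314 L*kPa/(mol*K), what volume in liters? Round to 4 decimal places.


PV = nRT, solve for V = nRT / P.
nRT = 2.854 * 8.314 * 279 = 6620.1555
V = 6620.1555 / 283
V = 23.39277562 L, rounded to 4 dp:

23.3928 L


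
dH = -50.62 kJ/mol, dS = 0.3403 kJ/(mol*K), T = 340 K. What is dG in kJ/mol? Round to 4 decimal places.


Gibbs: dG = dH - T*dS (consistent units, dS already in kJ/(mol*K)).
T*dS = 340 * 0.3403 = 115.702
dG = -50.62 - (115.702)
dG = -166.322 kJ/mol, rounded to 4 dp:

-166.3220 kJ/mol


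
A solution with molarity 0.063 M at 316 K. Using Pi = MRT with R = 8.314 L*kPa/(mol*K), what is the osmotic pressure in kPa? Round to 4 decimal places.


Osmotic pressure (van't Hoff): Pi = M*R*T.
RT = 8.314 * 316 = 2627.224
Pi = 0.063 * 2627.224
Pi = 165.515112 kPa, rounded to 4 dp:

165.5151 kPa


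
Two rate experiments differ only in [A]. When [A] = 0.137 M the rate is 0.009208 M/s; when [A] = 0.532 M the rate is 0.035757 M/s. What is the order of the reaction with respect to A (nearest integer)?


Rate is proportional to [A]^n, so rate2/rate1 = ([A]2/[A]1)^n. Take logs to solve for n.
rate2/rate1 = 0.035757 / 0.009208 = 3.8833
[A]2/[A]1 = 0.532 / 0.137 = 3.8832
n = ln(3.8833) / ln(3.8832) = 1.0
Nearest integer order:

1


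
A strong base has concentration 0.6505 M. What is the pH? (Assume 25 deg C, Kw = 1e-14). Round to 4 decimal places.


A strong base dissociates completely, so [OH-] equals the given concentration.
pOH = -log10([OH-]) = -log10(0.6505) = 0.186753
pH = 14 - pOH = 14 - 0.186753
pH = 13.813247, rounded to 4 dp:

13.8132


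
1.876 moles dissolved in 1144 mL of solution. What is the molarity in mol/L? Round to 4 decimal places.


Convert volume to liters: V_L = V_mL / 1000.
V_L = 1144 / 1000 = 1.144 L
M = n / V_L = 1.876 / 1.144
M = 1.63986014 mol/L, rounded to 4 dp:

1.6399 mol/L


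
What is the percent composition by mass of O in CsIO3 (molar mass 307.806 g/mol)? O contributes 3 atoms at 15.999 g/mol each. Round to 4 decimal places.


pct = 100 * (n_elem * M_elem) / M_total
mass_contribution = 3 * 15.999 = 47.997 g/mol
pct = 100 * 47.997 / 307.806
pct = 15.59326329 %, rounded to 4 dp:

15.5933 %


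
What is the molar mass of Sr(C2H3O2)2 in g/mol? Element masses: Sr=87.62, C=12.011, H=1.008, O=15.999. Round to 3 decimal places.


M = sum(count * atomic_mass) over atoms.
M = 1*87.62 + 4*12.011 + 6*1.008 + 4*15.999
M = 87.62 + 48.044 + 6.048 + 63.996
M = 205.708 g/mol, rounded to 3 dp:

205.708 g/mol


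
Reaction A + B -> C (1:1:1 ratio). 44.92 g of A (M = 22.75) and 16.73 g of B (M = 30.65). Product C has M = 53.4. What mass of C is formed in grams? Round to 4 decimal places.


Find moles of each reactant; the smaller value is the limiting reagent in a 1:1:1 reaction, so moles_C equals moles of the limiter.
n_A = mass_A / M_A = 44.92 / 22.75 = 1.974505 mol
n_B = mass_B / M_B = 16.73 / 30.65 = 0.54584 mol
Limiting reagent: B (smaller), n_limiting = 0.54584 mol
mass_C = n_limiting * M_C = 0.54584 * 53.4
mass_C = 29.147856 g, rounded to 4 dp:

29.1479 g


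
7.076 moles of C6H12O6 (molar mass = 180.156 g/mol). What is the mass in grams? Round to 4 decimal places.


mass = n * M
mass = 7.076 * 180.156
mass = 1274.783856 g, rounded to 4 dp:

1274.7839 g


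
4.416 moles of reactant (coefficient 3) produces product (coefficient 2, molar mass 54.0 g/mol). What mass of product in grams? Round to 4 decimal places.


Use the coefficient ratio to convert reactant moles to product moles, then multiply by the product's molar mass.
moles_P = moles_R * (coeff_P / coeff_R) = 4.416 * (2/3) = 2.944
mass_P = moles_P * M_P = 2.944 * 54.0
mass_P = 158.976 g, rounded to 4 dp:

158.9760 g


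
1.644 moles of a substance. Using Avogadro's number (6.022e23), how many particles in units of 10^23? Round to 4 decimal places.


N = n * NA, then divide by 1e23 for the requested units.
N / 1e23 = n * 6.022
N / 1e23 = 1.644 * 6.022
N / 1e23 = 9.900168, rounded to 4 dp:

9.9002


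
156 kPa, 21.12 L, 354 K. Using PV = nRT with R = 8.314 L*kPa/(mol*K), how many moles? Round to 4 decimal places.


PV = nRT, solve for n = PV / (RT).
PV = 156 * 21.12 = 3294.72
RT = 8.314 * 354 = 2943.156
n = 3294.72 / 2943.156
n = 1.11945136 mol, rounded to 4 dp:

1.1195 mol


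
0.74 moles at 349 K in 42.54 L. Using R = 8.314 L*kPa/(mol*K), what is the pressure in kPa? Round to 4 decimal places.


PV = nRT, solve for P = nRT / V.
nRT = 0.74 * 8.314 * 349 = 2147.1736
P = 2147.1736 / 42.54
P = 50.47422661 kPa, rounded to 4 dp:

50.4742 kPa


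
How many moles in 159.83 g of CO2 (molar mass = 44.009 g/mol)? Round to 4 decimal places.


n = mass / M
n = 159.83 / 44.009
n = 3.63175714 mol, rounded to 4 dp:

3.6318 mol


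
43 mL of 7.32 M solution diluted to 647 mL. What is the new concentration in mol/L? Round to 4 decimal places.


Dilution: M1*V1 = M2*V2, solve for M2.
M2 = M1*V1 / V2
M2 = 7.32 * 43 / 647
M2 = 314.76 / 647
M2 = 0.4864915 mol/L, rounded to 4 dp:

0.4865 mol/L


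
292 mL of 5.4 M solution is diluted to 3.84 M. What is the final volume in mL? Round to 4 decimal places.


Dilution: M1*V1 = M2*V2, solve for V2.
V2 = M1*V1 / M2
V2 = 5.4 * 292 / 3.84
V2 = 1576.8 / 3.84
V2 = 410.625 mL, rounded to 4 dp:

410.6250 mL


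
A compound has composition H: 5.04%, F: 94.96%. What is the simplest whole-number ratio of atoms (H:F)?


Assume 100 g of compound, divide each mass% by atomic mass to get moles, then normalize by the smallest to get a raw atom ratio.
Moles per 100 g: H: 5.04/1.008 = 5.0, F: 94.96/18.998 = 4.9984
Raw ratio (divide by min = 4.9984): H: 1.0, F: 1.0
Multiply by 1 to clear fractions: H: 1.0 ~= 1, F: 1.0 ~= 1
Reduce by GCD to get the simplest whole-number ratio:

1:1


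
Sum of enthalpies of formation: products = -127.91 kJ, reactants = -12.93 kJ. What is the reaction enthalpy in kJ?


dH_rxn = sum(dH_f products) - sum(dH_f reactants)
dH_rxn = -127.91 - (-12.93)
dH_rxn = -114.98 kJ:

-114.98 kJ


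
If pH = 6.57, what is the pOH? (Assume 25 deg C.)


At 25 deg C, pH + pOH = 14.
pOH = 14 - pH = 14 - 6.57
pOH = 7.43:

7.43


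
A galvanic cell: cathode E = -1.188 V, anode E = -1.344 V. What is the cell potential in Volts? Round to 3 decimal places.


Standard cell potential: E_cell = E_cathode - E_anode.
E_cell = -1.188 - (-1.344)
E_cell = 0.156 V, rounded to 3 dp:

0.156 V


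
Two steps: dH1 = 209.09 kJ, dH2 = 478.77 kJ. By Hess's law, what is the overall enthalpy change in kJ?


Hess's law: enthalpy is a state function, so add the step enthalpies.
dH_total = dH1 + dH2 = 209.09 + (478.77)
dH_total = 687.86 kJ:

687.86 kJ


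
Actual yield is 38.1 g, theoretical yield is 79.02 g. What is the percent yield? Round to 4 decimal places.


% yield = 100 * actual / theoretical
% yield = 100 * 38.1 / 79.02
% yield = 48.21564161 %, rounded to 4 dp:

48.2156 %


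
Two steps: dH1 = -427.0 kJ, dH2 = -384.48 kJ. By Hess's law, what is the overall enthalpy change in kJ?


Hess's law: enthalpy is a state function, so add the step enthalpies.
dH_total = dH1 + dH2 = -427.0 + (-384.48)
dH_total = -811.48 kJ:

-811.48 kJ


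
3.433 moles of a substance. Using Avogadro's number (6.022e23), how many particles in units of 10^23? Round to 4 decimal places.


N = n * NA, then divide by 1e23 for the requested units.
N / 1e23 = n * 6.022
N / 1e23 = 3.433 * 6.022
N / 1e23 = 20.673526, rounded to 4 dp:

20.6735


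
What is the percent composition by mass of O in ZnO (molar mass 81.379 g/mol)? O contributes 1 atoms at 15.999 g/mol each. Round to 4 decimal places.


pct = 100 * (n_elem * M_elem) / M_total
mass_contribution = 1 * 15.999 = 15.999 g/mol
pct = 100 * 15.999 / 81.379
pct = 19.65986311 %, rounded to 4 dp:

19.6599 %


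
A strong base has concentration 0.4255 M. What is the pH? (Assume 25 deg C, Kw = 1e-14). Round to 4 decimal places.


A strong base dissociates completely, so [OH-] equals the given concentration.
pOH = -log10([OH-]) = -log10(0.4255) = 0.3711
pH = 14 - pOH = 14 - 0.3711
pH = 13.6289, rounded to 4 dp:

13.6289


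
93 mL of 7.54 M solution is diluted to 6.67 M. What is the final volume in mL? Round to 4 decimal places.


Dilution: M1*V1 = M2*V2, solve for V2.
V2 = M1*V1 / M2
V2 = 7.54 * 93 / 6.67
V2 = 701.22 / 6.67
V2 = 105.13043478 mL, rounded to 4 dp:

105.1304 mL


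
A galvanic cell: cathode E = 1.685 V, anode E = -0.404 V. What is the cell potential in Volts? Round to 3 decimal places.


Standard cell potential: E_cell = E_cathode - E_anode.
E_cell = 1.685 - (-0.404)
E_cell = 2.089 V, rounded to 3 dp:

2.089 V


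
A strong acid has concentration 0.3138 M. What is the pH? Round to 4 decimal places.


A strong acid dissociates completely, so [H+] equals the given concentration.
pH = -log10([H+]) = -log10(0.3138)
pH = 0.50334706, rounded to 4 dp:

0.5033


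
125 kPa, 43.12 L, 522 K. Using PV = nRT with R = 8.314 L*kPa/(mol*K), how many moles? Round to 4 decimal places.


PV = nRT, solve for n = PV / (RT).
PV = 125 * 43.12 = 5390.0
RT = 8.314 * 522 = 4339.908
n = 5390.0 / 4339.908
n = 1.24196181 mol, rounded to 4 dp:

1.2420 mol


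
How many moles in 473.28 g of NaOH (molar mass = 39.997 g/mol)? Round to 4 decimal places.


n = mass / M
n = 473.28 / 39.997
n = 11.83288747 mol, rounded to 4 dp:

11.8329 mol


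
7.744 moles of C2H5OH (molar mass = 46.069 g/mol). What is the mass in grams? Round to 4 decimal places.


mass = n * M
mass = 7.744 * 46.069
mass = 356.758336 g, rounded to 4 dp:

356.7583 g


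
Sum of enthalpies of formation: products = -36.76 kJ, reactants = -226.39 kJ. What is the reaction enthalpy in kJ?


dH_rxn = sum(dH_f products) - sum(dH_f reactants)
dH_rxn = -36.76 - (-226.39)
dH_rxn = 189.63 kJ:

189.63 kJ


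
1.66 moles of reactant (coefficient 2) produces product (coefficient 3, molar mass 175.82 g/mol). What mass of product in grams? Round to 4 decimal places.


Use the coefficient ratio to convert reactant moles to product moles, then multiply by the product's molar mass.
moles_P = moles_R * (coeff_P / coeff_R) = 1.66 * (3/2) = 2.49
mass_P = moles_P * M_P = 2.49 * 175.82
mass_P = 437.7918 g, rounded to 4 dp:

437.7918 g


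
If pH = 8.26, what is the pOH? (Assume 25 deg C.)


At 25 deg C, pH + pOH = 14.
pOH = 14 - pH = 14 - 8.26
pOH = 5.74:

5.74


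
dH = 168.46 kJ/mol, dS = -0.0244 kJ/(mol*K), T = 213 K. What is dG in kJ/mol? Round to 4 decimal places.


Gibbs: dG = dH - T*dS (consistent units, dS already in kJ/(mol*K)).
T*dS = 213 * -0.0244 = -5.1972
dG = 168.46 - (-5.1972)
dG = 173.6572 kJ/mol, rounded to 4 dp:

173.6572 kJ/mol


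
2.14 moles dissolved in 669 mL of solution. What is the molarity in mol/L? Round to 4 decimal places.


Convert volume to liters: V_L = V_mL / 1000.
V_L = 669 / 1000 = 0.669 L
M = n / V_L = 2.14 / 0.669
M = 3.19880419 mol/L, rounded to 4 dp:

3.1988 mol/L


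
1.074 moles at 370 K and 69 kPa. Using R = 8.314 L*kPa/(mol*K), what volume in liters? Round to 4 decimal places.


PV = nRT, solve for V = nRT / P.
nRT = 1.074 * 8.314 * 370 = 3303.8173
V = 3303.8173 / 69
V = 47.88141014 L, rounded to 4 dp:

47.8814 L


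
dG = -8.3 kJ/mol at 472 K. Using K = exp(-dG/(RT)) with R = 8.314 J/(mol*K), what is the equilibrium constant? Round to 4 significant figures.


dG is in kJ/mol; multiply by 1000 to match R in J/(mol*K).
RT = 8.314 * 472 = 3924.208 J/mol
exponent = -dG*1000 / (RT) = -(-8.3*1000) / 3924.208 = 2.11507647
K = exp(2.11507647)
K = 8.2902197, rounded to 4 significant figures:

8.290


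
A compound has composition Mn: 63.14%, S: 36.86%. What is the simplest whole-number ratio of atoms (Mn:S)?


Assume 100 g of compound, divide each mass% by atomic mass to get moles, then normalize by the smallest to get a raw atom ratio.
Moles per 100 g: Mn: 63.14/54.938 = 1.1493, S: 36.86/32.065 = 1.1495
Raw ratio (divide by min = 1.1493): Mn: 1.0, S: 1.0
Multiply by 1 to clear fractions: Mn: 1.0 ~= 1, S: 1.0 ~= 1
Reduce by GCD to get the simplest whole-number ratio:

1:1


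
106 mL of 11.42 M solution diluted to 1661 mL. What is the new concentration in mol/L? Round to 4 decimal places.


Dilution: M1*V1 = M2*V2, solve for M2.
M2 = M1*V1 / V2
M2 = 11.42 * 106 / 1661
M2 = 1210.52 / 1661
M2 = 0.72878989 mol/L, rounded to 4 dp:

0.7288 mol/L


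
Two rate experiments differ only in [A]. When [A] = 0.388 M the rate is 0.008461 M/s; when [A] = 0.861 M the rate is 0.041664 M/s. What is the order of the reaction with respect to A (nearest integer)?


Rate is proportional to [A]^n, so rate2/rate1 = ([A]2/[A]1)^n. Take logs to solve for n.
rate2/rate1 = 0.041664 / 0.008461 = 4.9242
[A]2/[A]1 = 0.861 / 0.388 = 2.2191
n = ln(4.9242) / ln(2.2191) = 2.0
Nearest integer order:

2


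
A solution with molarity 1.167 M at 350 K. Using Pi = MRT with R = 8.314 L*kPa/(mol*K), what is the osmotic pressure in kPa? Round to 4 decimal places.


Osmotic pressure (van't Hoff): Pi = M*R*T.
RT = 8.314 * 350 = 2909.9
Pi = 1.167 * 2909.9
Pi = 3395.8533 kPa, rounded to 4 dp:

3395.8533 kPa
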